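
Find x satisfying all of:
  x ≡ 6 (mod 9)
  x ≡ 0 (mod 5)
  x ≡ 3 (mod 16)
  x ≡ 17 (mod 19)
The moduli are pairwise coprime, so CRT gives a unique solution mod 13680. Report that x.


Product of moduli M = 9 · 5 · 16 · 19 = 13680.
Merge one congruence at a time:
  Start: x ≡ 6 (mod 9).
  Combine with x ≡ 0 (mod 5); new modulus lcm = 45.
    Write x = 6 + 9·t and substitute into x ≡ 0 (mod 5): 9·t ≡ 0 − 6 = -6 (mod 5).
    Reduce coefficients mod 5: 4·t ≡ 4 (mod 5).
    The inverse of 4 mod 5 is 4 (since 4·4 = 16 = 3·5 + 1), so t ≡ 4·4 = 16 ≡ 1 (mod 5).
    Then x = 6 + 9·1 = 15, valid modulo lcm(9, 5) = 45: x ≡ 15 (mod 45).
  Combine with x ≡ 3 (mod 16); new modulus lcm = 720.
    Write x = 15 + 45·t and substitute into x ≡ 3 (mod 16): 45·t ≡ 3 − 15 = -12 (mod 16).
    Reduce coefficients mod 16: 13·t ≡ 4 (mod 16).
    The inverse of 13 mod 16 is 5 (since 13·5 = 65 = 4·16 + 1), so t ≡ 5·4 = 20 ≡ 4 (mod 16).
    Then x = 15 + 45·4 = 195, valid modulo lcm(45, 16) = 720: x ≡ 195 (mod 720).
  Combine with x ≡ 17 (mod 19); new modulus lcm = 13680.
    Write x = 195 + 720·t and substitute into x ≡ 17 (mod 19): 720·t ≡ 17 − 195 = -178 (mod 19).
    Reduce coefficients mod 19: 17·t ≡ 12 (mod 19).
    The inverse of 17 mod 19 is 9 (since 17·9 = 153 = 8·19 + 1), so t ≡ 9·12 = 108 ≡ 13 (mod 19).
    Then x = 195 + 720·13 = 9555, valid modulo lcm(720, 19) = 13680: x ≡ 9555 (mod 13680).
Verify against each original: 9555 mod 9 = 6, 9555 mod 5 = 0, 9555 mod 16 = 3, 9555 mod 19 = 17.

x ≡ 9555 (mod 13680).


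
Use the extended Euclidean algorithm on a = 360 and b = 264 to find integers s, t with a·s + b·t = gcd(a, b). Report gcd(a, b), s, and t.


Euclidean algorithm on (360, 264) — divide until remainder is 0:
  360 = 1 · 264 + 96
  264 = 2 · 96 + 72
  96 = 1 · 72 + 24
  72 = 3 · 24 + 0
gcd(360, 264) = 24.
Track Bezout coefficients alongside the remainders: start with r₀ = 360 = a·1 + b·0 (s = 1, t = 0) and r₁ = 264 = a·0 + b·1 (s = 0, t = 1); each new remainder r_{k+1} = r_{k-1} − q_k·r_k inherits s_{k+1} = s_{k-1} − q_k·s_k, t_{k+1} = t_{k-1} − q_k·t_k, so r_k = a·s_k + b·t_k at every step:
  q = 1: r = 96, s = 1 − 1·0 = 1, t = 0 − 1·1 = -1  (check: 360·1 + 264·(-1) = 96)
  q = 2: r = 72, s = 0 − 2·1 = -2, t = 1 − 2·(-1) = 3  (check: 360·(-2) + 264·3 = 72)
  q = 1: r = 24, s = 1 − 1·(-2) = 3, t = -1 − 1·3 = -4  (check: 360·3 + 264·(-4) = 24)
The row with r = 24 (the gcd) gives the Bezout coefficients s = 3, t = -4.
Result: 360 · (3) + 264 · (-4) = 24.

gcd(360, 264) = 24; s = 3, t = -4 (check: 360·3 + 264·(-4) = 24).


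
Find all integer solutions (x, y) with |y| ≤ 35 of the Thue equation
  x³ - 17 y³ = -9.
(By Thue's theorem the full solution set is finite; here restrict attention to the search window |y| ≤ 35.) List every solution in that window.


The equation is x³ - 17y³ = -9. For fixed y, x³ = 17·y³ − 9, so a solution requires the RHS to be a perfect cube.
Strategy: iterate y from -35 to 35, compute RHS = 17·y³ − 9, and check whether it is a (positive or negative) perfect cube.
Check small values of y:
  y = 0: RHS = -9 is not a perfect cube.
  y = 1: RHS = 8 = (2)³ ⇒ x = 2 works.
  y = -1: RHS = -26 is not a perfect cube.
  y = 2: RHS = 127 is not a perfect cube.
  y = -2: RHS = -145 is not a perfect cube.
  y = 3: RHS = 450 is not a perfect cube.
  y = -3: RHS = -468 is not a perfect cube.
Continuing the search up to |y| = 35 finds no further solutions beyond those listed.
Collected solutions: (2, 1).

Solutions (with |y| ≤ 35): (2, 1).


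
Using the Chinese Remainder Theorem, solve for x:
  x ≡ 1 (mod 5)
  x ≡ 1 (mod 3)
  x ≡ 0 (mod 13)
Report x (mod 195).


Moduli 5, 3, 13 are pairwise coprime; by CRT there is a unique solution modulo M = 5 · 3 · 13 = 195.
Solve pairwise, accumulating the modulus:
  Start with x ≡ 1 (mod 5).
  Combine with x ≡ 1 (mod 3): since gcd(5, 3) = 1, we get a unique residue mod 15.
    Write x = 1 + 5·t and substitute into x ≡ 1 (mod 3): 5·t ≡ 1 − 1 = 0 (mod 3).
    Reduce coefficients mod 3: 2·t ≡ 0 (mod 3).
    The inverse of 2 mod 3 is 2 (since 2·2 = 4 = 1·3 + 1), so t ≡ 2·0 = 0 ≡ 0 (mod 3).
    Then x = 1 + 5·0 = 1, valid modulo lcm(5, 3) = 15: x ≡ 1 (mod 15).
  Combine with x ≡ 0 (mod 13): since gcd(15, 13) = 1, we get a unique residue mod 195.
    Write x = 1 + 15·t and substitute into x ≡ 0 (mod 13): 15·t ≡ 0 − 1 = -1 (mod 13).
    Reduce coefficients mod 13: 2·t ≡ 12 (mod 13).
    The inverse of 2 mod 13 is 7 (since 2·7 = 14 = 1·13 + 1), so t ≡ 7·12 = 84 ≡ 6 (mod 13).
    Then x = 1 + 15·6 = 91, valid modulo lcm(15, 13) = 195: x ≡ 91 (mod 195).
Verify: 91 mod 5 = 1 ✓, 91 mod 3 = 1 ✓, 91 mod 13 = 0 ✓.

x ≡ 91 (mod 195).


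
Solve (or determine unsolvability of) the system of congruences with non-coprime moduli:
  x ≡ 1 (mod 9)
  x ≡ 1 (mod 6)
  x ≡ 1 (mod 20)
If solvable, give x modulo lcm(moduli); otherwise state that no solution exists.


Moduli 9, 6, 20 are not pairwise coprime, so CRT works modulo lcm(m_i) when all pairwise compatibility conditions hold.
Pairwise compatibility: gcd(m_i, m_j) must divide a_i - a_j for every pair.
Merge one congruence at a time:
  Start: x ≡ 1 (mod 9).
  Combine with x ≡ 1 (mod 6): gcd(9, 6) = 3; 1 - 1 = 0, which IS divisible by 3, so compatible.
    Write x = 1 + 9·t and substitute into x ≡ 1 (mod 6): 9·t ≡ 1 − 1 = 0 (mod 6).
    Divide the congruence (and modulus) by g = 3: 3·t ≡ 0 (mod 2).
    Reduce coefficients mod 2: 1·t ≡ 0 (mod 2).
    So t ≡ 0 (mod 2).
    Then x = 1 + 9·0 = 1, valid modulo lcm(9, 6) = 18: x ≡ 1 (mod 18).
  Combine with x ≡ 1 (mod 20): gcd(18, 20) = 2; 1 - 1 = 0, which IS divisible by 2, so compatible.
    Write x = 1 + 18·t and substitute into x ≡ 1 (mod 20): 18·t ≡ 1 − 1 = 0 (mod 20).
    Divide the congruence (and modulus) by g = 2: 9·t ≡ 0 (mod 10).
    The inverse of 9 mod 10 is 9 (since 9·9 = 81 = 8·10 + 1), so t ≡ 9·0 = 0 ≡ 0 (mod 10).
    Then x = 1 + 18·0 = 1, valid modulo lcm(18, 20) = 180: x ≡ 1 (mod 180).
Verify: 1 mod 9 = 1, 1 mod 6 = 1, 1 mod 20 = 1.

x ≡ 1 (mod 180).


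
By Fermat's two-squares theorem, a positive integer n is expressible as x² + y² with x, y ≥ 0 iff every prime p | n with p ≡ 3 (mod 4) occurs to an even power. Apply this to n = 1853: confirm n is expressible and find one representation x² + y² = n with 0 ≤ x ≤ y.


Step 1: Factor n = 1853 = 17 · 109.
Step 2: Check the mod-4 condition on each prime factor: 17 ≡ 1 (mod 4), exponent 1; 109 ≡ 1 (mod 4), exponent 1.
All primes ≡ 3 (mod 4) appear to even exponent (or don't appear), so by the two-squares theorem n IS expressible as a sum of two squares.
Step 3: Build a representation. Here n = 17 · 109 is a product of primes ≡ 1 (mod 4). Each prime p ≡ 1 (mod 4) is itself a sum of two squares; find a² by testing p − a² for a perfect square:
  17: 17 − 1² = 16 = 4² ⇒ 17 = 1² + 4².
  109: 109 − 1² = 108, 109 − 2² = 105, 109 − 3² = 100 = 10² ⇒ 109 = 3² + 10².
  Combine using the Brahmagupta–Fibonacci identity (a² + b²)(c² + d²) = (ac − bd)² + (ad + bc)² = (ac + bd)² + (ad − bc)²:
  17 · 109 = 1853: from (1² + 4²)(3² + 10²), take (1·3 − 4·10, 1·10 + 4·3) = (3 − 40, 10 + 12) = (-37, 22); dropping signs (only squares matter) gives (37, 22); check 37² + 22² = 1369 + 484 = 1853 ✓.
Step 4: Order so x ≤ y and verify: 22² + 37² = 484 + 1369 = 1853 = n. ✓

n = 1853 = 22² + 37² (one valid representation with x ≤ y).


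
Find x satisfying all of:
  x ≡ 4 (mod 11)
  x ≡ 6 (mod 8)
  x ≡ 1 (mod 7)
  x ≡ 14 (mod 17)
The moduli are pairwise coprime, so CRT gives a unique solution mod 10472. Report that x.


Product of moduli M = 11 · 8 · 7 · 17 = 10472.
Merge one congruence at a time:
  Start: x ≡ 4 (mod 11).
  Combine with x ≡ 6 (mod 8); new modulus lcm = 88.
    Write x = 4 + 11·t and substitute into x ≡ 6 (mod 8): 11·t ≡ 6 − 4 = 2 (mod 8).
    Reduce coefficients mod 8: 3·t ≡ 2 (mod 8).
    The inverse of 3 mod 8 is 3 (since 3·3 = 9 = 1·8 + 1), so t ≡ 3·2 = 6 ≡ 6 (mod 8).
    Then x = 4 + 11·6 = 70, valid modulo lcm(11, 8) = 88: x ≡ 70 (mod 88).
  Combine with x ≡ 1 (mod 7); new modulus lcm = 616.
    Write x = 70 + 88·t and substitute into x ≡ 1 (mod 7): 88·t ≡ 1 − 70 = -69 (mod 7).
    Reduce coefficients mod 7: 4·t ≡ 1 (mod 7).
    The inverse of 4 mod 7 is 2 (since 4·2 = 8 = 1·7 + 1), so t ≡ 2·1 = 2 ≡ 2 (mod 7).
    Then x = 70 + 88·2 = 246, valid modulo lcm(88, 7) = 616: x ≡ 246 (mod 616).
  Combine with x ≡ 14 (mod 17); new modulus lcm = 10472.
    Write x = 246 + 616·t and substitute into x ≡ 14 (mod 17): 616·t ≡ 14 − 246 = -232 (mod 17).
    Reduce coefficients mod 17: 4·t ≡ 6 (mod 17).
    The inverse of 4 mod 17 is 13 (since 4·13 = 52 = 3·17 + 1), so t ≡ 13·6 = 78 ≡ 10 (mod 17).
    Then x = 246 + 616·10 = 6406, valid modulo lcm(616, 17) = 10472: x ≡ 6406 (mod 10472).
Verify against each original: 6406 mod 11 = 4, 6406 mod 8 = 6, 6406 mod 7 = 1, 6406 mod 17 = 14.

x ≡ 6406 (mod 10472).


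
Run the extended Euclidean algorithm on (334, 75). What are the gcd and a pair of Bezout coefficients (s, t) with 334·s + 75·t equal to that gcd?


Euclidean algorithm on (334, 75) — divide until remainder is 0:
  334 = 4 · 75 + 34
  75 = 2 · 34 + 7
  34 = 4 · 7 + 6
  7 = 1 · 6 + 1
  6 = 6 · 1 + 0
gcd(334, 75) = 1.
Track Bezout coefficients alongside the remainders: start with r₀ = 334 = a·1 + b·0 (s = 1, t = 0) and r₁ = 75 = a·0 + b·1 (s = 0, t = 1); each new remainder r_{k+1} = r_{k-1} − q_k·r_k inherits s_{k+1} = s_{k-1} − q_k·s_k, t_{k+1} = t_{k-1} − q_k·t_k, so r_k = a·s_k + b·t_k at every step:
  q = 4: r = 34, s = 1 − 4·0 = 1, t = 0 − 4·1 = -4  (check: 334·1 + 75·(-4) = 34)
  q = 2: r = 7, s = 0 − 2·1 = -2, t = 1 − 2·(-4) = 9  (check: 334·(-2) + 75·9 = 7)
  q = 4: r = 6, s = 1 − 4·(-2) = 9, t = -4 − 4·9 = -40  (check: 334·9 + 75·(-40) = 6)
  q = 1: r = 1, s = -2 − 1·9 = -11, t = 9 − 1·(-40) = 49  (check: 334·(-11) + 75·49 = 1)
The row with r = 1 (the gcd) gives the Bezout coefficients s = -11, t = 49.
Result: 334 · (-11) + 75 · (49) = 1.

gcd(334, 75) = 1; s = -11, t = 49 (check: 334·(-11) + 75·49 = 1).


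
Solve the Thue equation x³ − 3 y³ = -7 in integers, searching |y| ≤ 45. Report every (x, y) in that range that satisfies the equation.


The equation is x³ - 3y³ = -7. For fixed y, x³ = 3·y³ − 7, so a solution requires the RHS to be a perfect cube.
Strategy: iterate y from -45 to 45, compute RHS = 3·y³ − 7, and check whether it is a (positive or negative) perfect cube.
Check small values of y:
  y = 0: RHS = -7 is not a perfect cube.
  y = 1: RHS = -4 is not a perfect cube.
  y = -1: RHS = -10 is not a perfect cube.
  y = 2: RHS = 17 is not a perfect cube.
  y = -2: RHS = -31 is not a perfect cube.
  y = 3: RHS = 74 is not a perfect cube.
  y = -3: RHS = -88 is not a perfect cube.
Continuing the search up to |y| = 45 finds no solutions either.
No (x, y) in the scanned range satisfies the equation.

No integer solutions with |y| ≤ 45.


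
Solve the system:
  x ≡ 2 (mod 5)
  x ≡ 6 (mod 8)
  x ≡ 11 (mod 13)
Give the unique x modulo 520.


Moduli 5, 8, 13 are pairwise coprime; by CRT there is a unique solution modulo M = 5 · 8 · 13 = 520.
Solve pairwise, accumulating the modulus:
  Start with x ≡ 2 (mod 5).
  Combine with x ≡ 6 (mod 8): since gcd(5, 8) = 1, we get a unique residue mod 40.
    Write x = 2 + 5·t and substitute into x ≡ 6 (mod 8): 5·t ≡ 6 − 2 = 4 (mod 8).
    The inverse of 5 mod 8 is 5 (since 5·5 = 25 = 3·8 + 1), so t ≡ 5·4 = 20 ≡ 4 (mod 8).
    Then x = 2 + 5·4 = 22, valid modulo lcm(5, 8) = 40: x ≡ 22 (mod 40).
  Combine with x ≡ 11 (mod 13): since gcd(40, 13) = 1, we get a unique residue mod 520.
    Write x = 22 + 40·t and substitute into x ≡ 11 (mod 13): 40·t ≡ 11 − 22 = -11 (mod 13).
    Reduce coefficients mod 13: 1·t ≡ 2 (mod 13).
    So t ≡ 2 (mod 13).
    Then x = 22 + 40·2 = 102, valid modulo lcm(40, 13) = 520: x ≡ 102 (mod 520).
Verify: 102 mod 5 = 2 ✓, 102 mod 8 = 6 ✓, 102 mod 13 = 11 ✓.

x ≡ 102 (mod 520).


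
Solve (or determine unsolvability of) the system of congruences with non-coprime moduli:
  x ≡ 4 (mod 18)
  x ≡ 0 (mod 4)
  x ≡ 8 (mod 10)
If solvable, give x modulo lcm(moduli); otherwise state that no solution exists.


Moduli 18, 4, 10 are not pairwise coprime, so CRT works modulo lcm(m_i) when all pairwise compatibility conditions hold.
Pairwise compatibility: gcd(m_i, m_j) must divide a_i - a_j for every pair.
Merge one congruence at a time:
  Start: x ≡ 4 (mod 18).
  Combine with x ≡ 0 (mod 4): gcd(18, 4) = 2; 0 - 4 = -4, which IS divisible by 2, so compatible.
    Write x = 4 + 18·t and substitute into x ≡ 0 (mod 4): 18·t ≡ 0 − 4 = -4 (mod 4).
    Divide the congruence (and modulus) by g = 2: 9·t ≡ -2 (mod 2).
    Reduce coefficients mod 2: 1·t ≡ 0 (mod 2).
    So t ≡ 0 (mod 2).
    Then x = 4 + 18·0 = 4, valid modulo lcm(18, 4) = 36: x ≡ 4 (mod 36).
  Combine with x ≡ 8 (mod 10): gcd(36, 10) = 2; 8 - 4 = 4, which IS divisible by 2, so compatible.
    Write x = 4 + 36·t and substitute into x ≡ 8 (mod 10): 36·t ≡ 8 − 4 = 4 (mod 10).
    Divide the congruence (and modulus) by g = 2: 18·t ≡ 2 (mod 5).
    Reduce coefficients mod 5: 3·t ≡ 2 (mod 5).
    The inverse of 3 mod 5 is 2 (since 3·2 = 6 = 1·5 + 1), so t ≡ 2·2 = 4 ≡ 4 (mod 5).
    Then x = 4 + 36·4 = 148, valid modulo lcm(36, 10) = 180: x ≡ 148 (mod 180).
Verify: 148 mod 18 = 4, 148 mod 4 = 0, 148 mod 10 = 8.

x ≡ 148 (mod 180).


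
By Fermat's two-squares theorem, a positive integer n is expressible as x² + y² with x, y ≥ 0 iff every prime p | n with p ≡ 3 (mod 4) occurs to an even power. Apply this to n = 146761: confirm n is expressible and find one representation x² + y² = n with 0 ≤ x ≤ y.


Step 1: Factor n = 146761 = 17 · 89 · 97.
Step 2: Check the mod-4 condition on each prime factor: 17 ≡ 1 (mod 4), exponent 1; 89 ≡ 1 (mod 4), exponent 1; 97 ≡ 1 (mod 4), exponent 1.
All primes ≡ 3 (mod 4) appear to even exponent (or don't appear), so by the two-squares theorem n IS expressible as a sum of two squares.
Step 3: Build a representation. Here n = 17 · 89 · 97 is a product of primes ≡ 1 (mod 4). Each prime p ≡ 1 (mod 4) is itself a sum of two squares; find a² by testing p − a² for a perfect square:
  17: 17 − 1² = 16 = 4² ⇒ 17 = 1² + 4².
  89: 89 − 1² = 88, 89 − 2² = 85, 89 − 3² = 80, 89 − 4² = 73, 89 − 5² = 64 = 8² ⇒ 89 = 5² + 8².
  97: 97 − 1² = 96, 97 − 2² = 93, 97 − 3² = 88, 97 − 4² = 81 = 9² ⇒ 97 = 4² + 9².
  Combine using the Brahmagupta–Fibonacci identity (a² + b²)(c² + d²) = (ac − bd)² + (ad + bc)² = (ac + bd)² + (ad − bc)²:
  17 · 89 = 1513: from (1² + 4²)(5² + 8²), take (1·5 − 4·8, 1·8 + 4·5) = (5 − 32, 8 + 20) = (-27, 28); dropping signs (only squares matter) gives (27, 28); check 27² + 28² = 729 + 784 = 1513 ✓.
  1513 · 97 = 146761: from (27² + 28²)(4² + 9²), take (27·4 − 28·9, 27·9 + 28·4) = (108 − 252, 243 + 112) = (-144, 355); dropping signs (only squares matter) gives (144, 355); check 144² + 355² = 20736 + 126025 = 146761 ✓.
Step 4: Order so x ≤ y and verify: 144² + 355² = 20736 + 126025 = 146761 = n. ✓

n = 146761 = 144² + 355² (one valid representation with x ≤ y).


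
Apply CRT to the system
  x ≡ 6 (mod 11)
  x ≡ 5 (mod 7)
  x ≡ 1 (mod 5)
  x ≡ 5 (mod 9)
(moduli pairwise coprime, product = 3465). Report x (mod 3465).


Product of moduli M = 11 · 7 · 5 · 9 = 3465.
Merge one congruence at a time:
  Start: x ≡ 6 (mod 11).
  Combine with x ≡ 5 (mod 7); new modulus lcm = 77.
    Write x = 6 + 11·t and substitute into x ≡ 5 (mod 7): 11·t ≡ 5 − 6 = -1 (mod 7).
    Reduce coefficients mod 7: 4·t ≡ 6 (mod 7).
    The inverse of 4 mod 7 is 2 (since 4·2 = 8 = 1·7 + 1), so t ≡ 2·6 = 12 ≡ 5 (mod 7).
    Then x = 6 + 11·5 = 61, valid modulo lcm(11, 7) = 77: x ≡ 61 (mod 77).
  Combine with x ≡ 1 (mod 5); new modulus lcm = 385.
    Write x = 61 + 77·t and substitute into x ≡ 1 (mod 5): 77·t ≡ 1 − 61 = -60 (mod 5).
    Reduce coefficients mod 5: 2·t ≡ 0 (mod 5).
    The inverse of 2 mod 5 is 3 (since 2·3 = 6 = 1·5 + 1), so t ≡ 3·0 = 0 ≡ 0 (mod 5).
    Then x = 61 + 77·0 = 61, valid modulo lcm(77, 5) = 385: x ≡ 61 (mod 385).
  Combine with x ≡ 5 (mod 9); new modulus lcm = 3465.
    Write x = 61 + 385·t and substitute into x ≡ 5 (mod 9): 385·t ≡ 5 − 61 = -56 (mod 9).
    Reduce coefficients mod 9: 7·t ≡ 7 (mod 9).
    The inverse of 7 mod 9 is 4 (since 7·4 = 28 = 3·9 + 1), so t ≡ 4·7 = 28 ≡ 1 (mod 9).
    Then x = 61 + 385·1 = 446, valid modulo lcm(385, 9) = 3465: x ≡ 446 (mod 3465).
Verify against each original: 446 mod 11 = 6, 446 mod 7 = 5, 446 mod 5 = 1, 446 mod 9 = 5.

x ≡ 446 (mod 3465).


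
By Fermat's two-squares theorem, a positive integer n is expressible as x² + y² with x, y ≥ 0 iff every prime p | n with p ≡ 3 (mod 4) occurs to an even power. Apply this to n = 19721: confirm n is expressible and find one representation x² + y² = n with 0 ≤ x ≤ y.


Step 1: Factor n = 19721 = 13 · 37 · 41.
Step 2: Check the mod-4 condition on each prime factor: 13 ≡ 1 (mod 4), exponent 1; 37 ≡ 1 (mod 4), exponent 1; 41 ≡ 1 (mod 4), exponent 1.
All primes ≡ 3 (mod 4) appear to even exponent (or don't appear), so by the two-squares theorem n IS expressible as a sum of two squares.
Step 3: Build a representation. Here n = 13 · 37 · 41 is a product of primes ≡ 1 (mod 4). Each prime p ≡ 1 (mod 4) is itself a sum of two squares; find a² by testing p − a² for a perfect square:
  13: 13 − 1² = 12, 13 − 2² = 9 = 3² ⇒ 13 = 2² + 3².
  37: 37 − 1² = 36 = 6² ⇒ 37 = 1² + 6².
  41: 41 − 1² = 40, 41 − 2² = 37, 41 − 3² = 32, 41 − 4² = 25 = 5² ⇒ 41 = 4² + 5².
  Combine using the Brahmagupta–Fibonacci identity (a² + b²)(c² + d²) = (ac − bd)² + (ad + bc)² = (ac + bd)² + (ad − bc)²:
  13 · 37 = 481: from (2² + 3²)(1² + 6²), take (2·1 − 3·6, 2·6 + 3·1) = (2 − 18, 12 + 3) = (-16, 15); dropping signs (only squares matter) gives (16, 15); check 16² + 15² = 256 + 225 = 481 ✓.
  481 · 41 = 19721: from (16² + 15²)(4² + 5²), take (16·4 − 15·5, 16·5 + 15·4) = (64 − 75, 80 + 60) = (-11, 140); dropping signs (only squares matter) gives (11, 140); check 11² + 140² = 121 + 19600 = 19721 ✓.
Step 4: Order so x ≤ y and verify: 11² + 140² = 121 + 19600 = 19721 = n. ✓

n = 19721 = 11² + 140² (one valid representation with x ≤ y).


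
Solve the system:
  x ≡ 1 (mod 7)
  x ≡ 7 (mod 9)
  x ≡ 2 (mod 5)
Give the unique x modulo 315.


Moduli 7, 9, 5 are pairwise coprime; by CRT there is a unique solution modulo M = 7 · 9 · 5 = 315.
Solve pairwise, accumulating the modulus:
  Start with x ≡ 1 (mod 7).
  Combine with x ≡ 7 (mod 9): since gcd(7, 9) = 1, we get a unique residue mod 63.
    Write x = 1 + 7·t and substitute into x ≡ 7 (mod 9): 7·t ≡ 7 − 1 = 6 (mod 9).
    The inverse of 7 mod 9 is 4 (since 7·4 = 28 = 3·9 + 1), so t ≡ 4·6 = 24 ≡ 6 (mod 9).
    Then x = 1 + 7·6 = 43, valid modulo lcm(7, 9) = 63: x ≡ 43 (mod 63).
  Combine with x ≡ 2 (mod 5): since gcd(63, 5) = 1, we get a unique residue mod 315.
    Write x = 43 + 63·t and substitute into x ≡ 2 (mod 5): 63·t ≡ 2 − 43 = -41 (mod 5).
    Reduce coefficients mod 5: 3·t ≡ 4 (mod 5).
    The inverse of 3 mod 5 is 2 (since 3·2 = 6 = 1·5 + 1), so t ≡ 2·4 = 8 ≡ 3 (mod 5).
    Then x = 43 + 63·3 = 232, valid modulo lcm(63, 5) = 315: x ≡ 232 (mod 315).
Verify: 232 mod 7 = 1 ✓, 232 mod 9 = 7 ✓, 232 mod 5 = 2 ✓.

x ≡ 232 (mod 315).


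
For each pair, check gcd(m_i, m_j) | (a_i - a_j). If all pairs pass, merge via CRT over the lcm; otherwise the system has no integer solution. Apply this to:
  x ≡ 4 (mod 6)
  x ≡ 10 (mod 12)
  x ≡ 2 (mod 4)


Moduli 6, 12, 4 are not pairwise coprime, so CRT works modulo lcm(m_i) when all pairwise compatibility conditions hold.
Pairwise compatibility: gcd(m_i, m_j) must divide a_i - a_j for every pair.
Merge one congruence at a time:
  Start: x ≡ 4 (mod 6).
  Combine with x ≡ 10 (mod 12): gcd(6, 12) = 6; 10 - 4 = 6, which IS divisible by 6, so compatible.
    Write x = 4 + 6·t and substitute into x ≡ 10 (mod 12): 6·t ≡ 10 − 4 = 6 (mod 12).
    Divide the congruence (and modulus) by g = 6: 1·t ≡ 1 (mod 2).
    So t ≡ 1 (mod 2).
    Then x = 4 + 6·1 = 10, valid modulo lcm(6, 12) = 12: x ≡ 10 (mod 12).
  Combine with x ≡ 2 (mod 4): gcd(12, 4) = 4; 2 - 10 = -8, which IS divisible by 4, so compatible.
    Write x = 10 + 12·t and substitute into x ≡ 2 (mod 4): 12·t ≡ 2 − 10 = -8 (mod 4).
    Divide the congruence (and modulus) by g = 4: 3·t ≡ -2 (mod 1).
    Modulo 1 every t works; take t = 0.
    Then x = 10 + 12·0 = 10, valid modulo lcm(12, 4) = 12: x ≡ 10 (mod 12).
Verify: 10 mod 6 = 4, 10 mod 12 = 10, 10 mod 4 = 2.

x ≡ 10 (mod 12).


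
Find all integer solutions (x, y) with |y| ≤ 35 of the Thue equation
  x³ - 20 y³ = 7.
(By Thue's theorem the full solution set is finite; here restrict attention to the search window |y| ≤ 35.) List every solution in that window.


The equation is x³ - 20y³ = 7. For fixed y, x³ = 20·y³ + 7, so a solution requires the RHS to be a perfect cube.
Strategy: iterate y from -35 to 35, compute RHS = 20·y³ + 7, and check whether it is a (positive or negative) perfect cube.
Check small values of y:
  y = 0: RHS = 7 is not a perfect cube.
  y = 1: RHS = 27 = (3)³ ⇒ x = 3 works.
  y = -1: RHS = -13 is not a perfect cube.
  y = 2: RHS = 167 is not a perfect cube.
  y = -2: RHS = -153 is not a perfect cube.
  y = 3: RHS = 547 is not a perfect cube.
  y = -3: RHS = -533 is not a perfect cube.
Continuing the search up to |y| = 35 finds no further solutions beyond those listed.
Collected solutions: (3, 1).

Solutions (with |y| ≤ 35): (3, 1).


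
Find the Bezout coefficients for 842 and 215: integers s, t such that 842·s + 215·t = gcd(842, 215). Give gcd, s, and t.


Euclidean algorithm on (842, 215) — divide until remainder is 0:
  842 = 3 · 215 + 197
  215 = 1 · 197 + 18
  197 = 10 · 18 + 17
  18 = 1 · 17 + 1
  17 = 17 · 1 + 0
gcd(842, 215) = 1.
Track Bezout coefficients alongside the remainders: start with r₀ = 842 = a·1 + b·0 (s = 1, t = 0) and r₁ = 215 = a·0 + b·1 (s = 0, t = 1); each new remainder r_{k+1} = r_{k-1} − q_k·r_k inherits s_{k+1} = s_{k-1} − q_k·s_k, t_{k+1} = t_{k-1} − q_k·t_k, so r_k = a·s_k + b·t_k at every step:
  q = 3: r = 197, s = 1 − 3·0 = 1, t = 0 − 3·1 = -3  (check: 842·1 + 215·(-3) = 197)
  q = 1: r = 18, s = 0 − 1·1 = -1, t = 1 − 1·(-3) = 4  (check: 842·(-1) + 215·4 = 18)
  q = 10: r = 17, s = 1 − 10·(-1) = 11, t = -3 − 10·4 = -43  (check: 842·11 + 215·(-43) = 17)
  q = 1: r = 1, s = -1 − 1·11 = -12, t = 4 − 1·(-43) = 47  (check: 842·(-12) + 215·47 = 1)
The row with r = 1 (the gcd) gives the Bezout coefficients s = -12, t = 47.
Result: 842 · (-12) + 215 · (47) = 1.

gcd(842, 215) = 1; s = -12, t = 47 (check: 842·(-12) + 215·47 = 1).


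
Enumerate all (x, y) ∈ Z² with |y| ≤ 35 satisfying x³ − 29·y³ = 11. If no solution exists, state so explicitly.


The equation is x³ - 29y³ = 11. For fixed y, x³ = 29·y³ + 11, so a solution requires the RHS to be a perfect cube.
Strategy: iterate y from -35 to 35, compute RHS = 29·y³ + 11, and check whether it is a (positive or negative) perfect cube.
Check small values of y:
  y = 0: RHS = 11 is not a perfect cube.
  y = 1: RHS = 40 is not a perfect cube.
  y = -1: RHS = -18 is not a perfect cube.
  y = 2: RHS = 243 is not a perfect cube.
  y = -2: RHS = -221 is not a perfect cube.
  y = 3: RHS = 794 is not a perfect cube.
  y = -3: RHS = -772 is not a perfect cube.
Continuing the search up to |y| = 35 finds no solutions either.
No (x, y) in the scanned range satisfies the equation.

No integer solutions with |y| ≤ 35.


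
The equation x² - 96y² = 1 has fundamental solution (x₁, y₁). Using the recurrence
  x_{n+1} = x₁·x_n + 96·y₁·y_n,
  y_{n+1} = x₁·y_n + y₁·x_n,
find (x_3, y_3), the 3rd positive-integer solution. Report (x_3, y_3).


Step 1: Find the fundamental solution (x₁, y₁) of x² - 96y² = 1.
  Expand √96 as a continued fraction. a₀ = ⌊√96⌋ = 9; iterate m_{k+1} = d_k·a_k − m_k, d_{k+1} = (96 − m_{k+1}²)/d_k, a_{k+1} = ⌊(a₀ + m_{k+1})/d_{k+1}⌋ (starting m₀ = 0, d₀ = 1), with convergents p_k = a_k·p_{k-1} + p_{k-2}, q_k = a_k·q_{k-1} + q_{k-2} (p₋₁ = 1, q₋₁ = 0):
  k = 0: a₀ = 9; p₀/q₀ = 9/1; p₀² − 96·q₀² = 81 − 96 = -15.
  k = 1: m = 9, d = 15, a = ⌊(9 + 9)/15⌋ = 1; p/q = (1·9 + 1)/(1·1 + 0) = 10/1; p² − 96·q² = 100 − 96 = 4.
  k = 2: m = 6, d = 4, a = ⌊(9 + 6)/4⌋ = 3; p/q = (3·10 + 9)/(3·1 + 1) = 39/4; p² − 96·q² = 1521 − 1536 = -15.
  k = 3: m = 6, d = 15, a = ⌊(9 + 6)/15⌋ = 1; p/q = (1·39 + 10)/(1·4 + 1) = 49/5; p² − 96·q² = 2401 − 2400 = 1.
  The first convergent with p² − 96·q² = 1 gives the fundamental solution (x₁, y₁) = (49, 5).
Step 2: Apply the recurrence (x_{n+1}, y_{n+1}) = (x₁x_n + 96y₁y_n, x₁y_n + y₁x_n) repeatedly.
  From (x_1, y_1) = (49, 5): x_2 = 49·49 + 96·5·5 = 4801; y_2 = 49·5 + 5·49 = 490.
  From (x_2, y_2) = (4801, 490): x_3 = 49·4801 + 96·5·490 = 470449; y_3 = 49·490 + 5·4801 = 48015.
Step 3: Verify x_3² - 96·y_3² = 221322261601 - 221322261600 = 1 (should be 1). ✓

(x_1, y_1) = (49, 5); (x_3, y_3) = (470449, 48015).


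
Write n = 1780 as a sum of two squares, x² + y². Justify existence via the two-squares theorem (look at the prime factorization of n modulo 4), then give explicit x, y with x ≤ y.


Step 1: Factor n = 1780 = 2^2 · 5 · 89.
Step 2: Check the mod-4 condition on each prime factor: 2 = 2 (special); 5 ≡ 1 (mod 4), exponent 1; 89 ≡ 1 (mod 4), exponent 1.
All primes ≡ 3 (mod 4) appear to even exponent (or don't appear), so by the two-squares theorem n IS expressible as a sum of two squares.
Step 3: Build a representation. Group n = k² · m with k = 2 and m = 5 · 89 = 445 (a product of primes ≡ 1 (mod 4)); a representation of m scales to one of n via (k·x)² + (k·y)² = k²(x² + y²). Each prime p ≡ 1 (mod 4) is itself a sum of two squares; find a² by testing p − a² for a perfect square:
  5: 5 − 1² = 4 = 2² ⇒ 5 = 1² + 2².
  89: 89 − 1² = 88, 89 − 2² = 85, 89 − 3² = 80, 89 − 4² = 73, 89 − 5² = 64 = 8² ⇒ 89 = 5² + 8².
  Combine using the Brahmagupta–Fibonacci identity (a² + b²)(c² + d²) = (ac − bd)² + (ad + bc)² = (ac + bd)² + (ad − bc)²:
  5 · 89 = 445: from (1² + 2²)(5² + 8²), take (1·5 − 2·8, 1·8 + 2·5) = (5 − 16, 8 + 10) = (-11, 18); dropping signs (only squares matter) gives (11, 18); check 11² + 18² = 121 + 324 = 445 ✓.
  Scale by k = 2: (2·11, 2·18) = (22, 36).
Step 4: Order so x ≤ y and verify: 22² + 36² = 484 + 1296 = 1780 = n. ✓

n = 1780 = 22² + 36² (one valid representation with x ≤ y).


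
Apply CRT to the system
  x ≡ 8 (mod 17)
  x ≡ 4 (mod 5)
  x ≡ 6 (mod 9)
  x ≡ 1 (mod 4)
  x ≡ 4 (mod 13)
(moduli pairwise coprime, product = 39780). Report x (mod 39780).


Product of moduli M = 17 · 5 · 9 · 4 · 13 = 39780.
Merge one congruence at a time:
  Start: x ≡ 8 (mod 17).
  Combine with x ≡ 4 (mod 5); new modulus lcm = 85.
    Write x = 8 + 17·t and substitute into x ≡ 4 (mod 5): 17·t ≡ 4 − 8 = -4 (mod 5).
    Reduce coefficients mod 5: 2·t ≡ 1 (mod 5).
    The inverse of 2 mod 5 is 3 (since 2·3 = 6 = 1·5 + 1), so t ≡ 3·1 = 3 ≡ 3 (mod 5).
    Then x = 8 + 17·3 = 59, valid modulo lcm(17, 5) = 85: x ≡ 59 (mod 85).
  Combine with x ≡ 6 (mod 9); new modulus lcm = 765.
    Write x = 59 + 85·t and substitute into x ≡ 6 (mod 9): 85·t ≡ 6 − 59 = -53 (mod 9).
    Reduce coefficients mod 9: 4·t ≡ 1 (mod 9).
    The inverse of 4 mod 9 is 7 (since 4·7 = 28 = 3·9 + 1), so t ≡ 7·1 = 7 ≡ 7 (mod 9).
    Then x = 59 + 85·7 = 654, valid modulo lcm(85, 9) = 765: x ≡ 654 (mod 765).
  Combine with x ≡ 1 (mod 4); new modulus lcm = 3060.
    Write x = 654 + 765·t and substitute into x ≡ 1 (mod 4): 765·t ≡ 1 − 654 = -653 (mod 4).
    Reduce coefficients mod 4: 1·t ≡ 3 (mod 4).
    So t ≡ 3 (mod 4).
    Then x = 654 + 765·3 = 2949, valid modulo lcm(765, 4) = 3060: x ≡ 2949 (mod 3060).
  Combine with x ≡ 4 (mod 13); new modulus lcm = 39780.
    Write x = 2949 + 3060·t and substitute into x ≡ 4 (mod 13): 3060·t ≡ 4 − 2949 = -2945 (mod 13).
    Reduce coefficients mod 13: 5·t ≡ 6 (mod 13).
    The inverse of 5 mod 13 is 8 (since 5·8 = 40 = 3·13 + 1), so t ≡ 8·6 = 48 ≡ 9 (mod 13).
    Then x = 2949 + 3060·9 = 30489, valid modulo lcm(3060, 13) = 39780: x ≡ 30489 (mod 39780).
Verify against each original: 30489 mod 17 = 8, 30489 mod 5 = 4, 30489 mod 9 = 6, 30489 mod 4 = 1, 30489 mod 13 = 4.

x ≡ 30489 (mod 39780).


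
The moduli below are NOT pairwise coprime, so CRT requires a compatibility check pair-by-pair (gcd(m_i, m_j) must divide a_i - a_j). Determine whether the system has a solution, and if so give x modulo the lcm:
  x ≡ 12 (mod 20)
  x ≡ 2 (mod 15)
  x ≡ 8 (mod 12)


Moduli 20, 15, 12 are not pairwise coprime, so CRT works modulo lcm(m_i) when all pairwise compatibility conditions hold.
Pairwise compatibility: gcd(m_i, m_j) must divide a_i - a_j for every pair.
Merge one congruence at a time:
  Start: x ≡ 12 (mod 20).
  Combine with x ≡ 2 (mod 15): gcd(20, 15) = 5; 2 - 12 = -10, which IS divisible by 5, so compatible.
    Write x = 12 + 20·t and substitute into x ≡ 2 (mod 15): 20·t ≡ 2 − 12 = -10 (mod 15).
    Divide the congruence (and modulus) by g = 5: 4·t ≡ -2 (mod 3).
    Reduce coefficients mod 3: 1·t ≡ 1 (mod 3).
    So t ≡ 1 (mod 3).
    Then x = 12 + 20·1 = 32, valid modulo lcm(20, 15) = 60: x ≡ 32 (mod 60).
  Combine with x ≡ 8 (mod 12): gcd(60, 12) = 12; 8 - 32 = -24, which IS divisible by 12, so compatible.
    Write x = 32 + 60·t and substitute into x ≡ 8 (mod 12): 60·t ≡ 8 − 32 = -24 (mod 12).
    Divide the congruence (and modulus) by g = 12: 5·t ≡ -2 (mod 1).
    Modulo 1 every t works; take t = 0.
    Then x = 32 + 60·0 = 32, valid modulo lcm(60, 12) = 60: x ≡ 32 (mod 60).
Verify: 32 mod 20 = 12, 32 mod 15 = 2, 32 mod 12 = 8.

x ≡ 32 (mod 60).


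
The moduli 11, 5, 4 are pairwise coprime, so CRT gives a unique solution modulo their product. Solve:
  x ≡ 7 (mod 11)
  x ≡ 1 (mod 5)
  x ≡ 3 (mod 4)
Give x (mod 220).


Moduli 11, 5, 4 are pairwise coprime; by CRT there is a unique solution modulo M = 11 · 5 · 4 = 220.
Solve pairwise, accumulating the modulus:
  Start with x ≡ 7 (mod 11).
  Combine with x ≡ 1 (mod 5): since gcd(11, 5) = 1, we get a unique residue mod 55.
    Write x = 7 + 11·t and substitute into x ≡ 1 (mod 5): 11·t ≡ 1 − 7 = -6 (mod 5).
    Reduce coefficients mod 5: 1·t ≡ 4 (mod 5).
    So t ≡ 4 (mod 5).
    Then x = 7 + 11·4 = 51, valid modulo lcm(11, 5) = 55: x ≡ 51 (mod 55).
  Combine with x ≡ 3 (mod 4): since gcd(55, 4) = 1, we get a unique residue mod 220.
    Write x = 51 + 55·t and substitute into x ≡ 3 (mod 4): 55·t ≡ 3 − 51 = -48 (mod 4).
    Reduce coefficients mod 4: 3·t ≡ 0 (mod 4).
    The inverse of 3 mod 4 is 3 (since 3·3 = 9 = 2·4 + 1), so t ≡ 3·0 = 0 ≡ 0 (mod 4).
    Then x = 51 + 55·0 = 51, valid modulo lcm(55, 4) = 220: x ≡ 51 (mod 220).
Verify: 51 mod 11 = 7 ✓, 51 mod 5 = 1 ✓, 51 mod 4 = 3 ✓.

x ≡ 51 (mod 220).


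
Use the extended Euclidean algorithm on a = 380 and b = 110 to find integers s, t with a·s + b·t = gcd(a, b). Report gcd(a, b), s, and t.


Euclidean algorithm on (380, 110) — divide until remainder is 0:
  380 = 3 · 110 + 50
  110 = 2 · 50 + 10
  50 = 5 · 10 + 0
gcd(380, 110) = 10.
Track Bezout coefficients alongside the remainders: start with r₀ = 380 = a·1 + b·0 (s = 1, t = 0) and r₁ = 110 = a·0 + b·1 (s = 0, t = 1); each new remainder r_{k+1} = r_{k-1} − q_k·r_k inherits s_{k+1} = s_{k-1} − q_k·s_k, t_{k+1} = t_{k-1} − q_k·t_k, so r_k = a·s_k + b·t_k at every step:
  q = 3: r = 50, s = 1 − 3·0 = 1, t = 0 − 3·1 = -3  (check: 380·1 + 110·(-3) = 50)
  q = 2: r = 10, s = 0 − 2·1 = -2, t = 1 − 2·(-3) = 7  (check: 380·(-2) + 110·7 = 10)
The row with r = 10 (the gcd) gives the Bezout coefficients s = -2, t = 7.
Result: 380 · (-2) + 110 · (7) = 10.

gcd(380, 110) = 10; s = -2, t = 7 (check: 380·(-2) + 110·7 = 10).


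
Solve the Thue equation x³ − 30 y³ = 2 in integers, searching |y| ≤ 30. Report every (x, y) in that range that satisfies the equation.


The equation is x³ - 30y³ = 2. For fixed y, x³ = 30·y³ + 2, so a solution requires the RHS to be a perfect cube.
Strategy: iterate y from -30 to 30, compute RHS = 30·y³ + 2, and check whether it is a (positive or negative) perfect cube.
Check small values of y:
  y = 0: RHS = 2 is not a perfect cube.
  y = 1: RHS = 32 is not a perfect cube.
  y = -1: RHS = -28 is not a perfect cube.
  y = 2: RHS = 242 is not a perfect cube.
  y = -2: RHS = -238 is not a perfect cube.
  y = 3: RHS = 812 is not a perfect cube.
  y = -3: RHS = -808 is not a perfect cube.
Continuing the search up to |y| = 30 finds no solutions either.
No (x, y) in the scanned range satisfies the equation.

No integer solutions with |y| ≤ 30.


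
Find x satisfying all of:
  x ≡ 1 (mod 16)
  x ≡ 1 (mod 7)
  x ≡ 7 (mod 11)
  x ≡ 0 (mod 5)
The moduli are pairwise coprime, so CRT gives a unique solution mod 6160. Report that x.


Product of moduli M = 16 · 7 · 11 · 5 = 6160.
Merge one congruence at a time:
  Start: x ≡ 1 (mod 16).
  Combine with x ≡ 1 (mod 7); new modulus lcm = 112.
    Write x = 1 + 16·t and substitute into x ≡ 1 (mod 7): 16·t ≡ 1 − 1 = 0 (mod 7).
    Reduce coefficients mod 7: 2·t ≡ 0 (mod 7).
    The inverse of 2 mod 7 is 4 (since 2·4 = 8 = 1·7 + 1), so t ≡ 4·0 = 0 ≡ 0 (mod 7).
    Then x = 1 + 16·0 = 1, valid modulo lcm(16, 7) = 112: x ≡ 1 (mod 112).
  Combine with x ≡ 7 (mod 11); new modulus lcm = 1232.
    Write x = 1 + 112·t and substitute into x ≡ 7 (mod 11): 112·t ≡ 7 − 1 = 6 (mod 11).
    Reduce coefficients mod 11: 2·t ≡ 6 (mod 11).
    The inverse of 2 mod 11 is 6 (since 2·6 = 12 = 1·11 + 1), so t ≡ 6·6 = 36 ≡ 3 (mod 11).
    Then x = 1 + 112·3 = 337, valid modulo lcm(112, 11) = 1232: x ≡ 337 (mod 1232).
  Combine with x ≡ 0 (mod 5); new modulus lcm = 6160.
    Write x = 337 + 1232·t and substitute into x ≡ 0 (mod 5): 1232·t ≡ 0 − 337 = -337 (mod 5).
    Reduce coefficients mod 5: 2·t ≡ 3 (mod 5).
    The inverse of 2 mod 5 is 3 (since 2·3 = 6 = 1·5 + 1), so t ≡ 3·3 = 9 ≡ 4 (mod 5).
    Then x = 337 + 1232·4 = 5265, valid modulo lcm(1232, 5) = 6160: x ≡ 5265 (mod 6160).
Verify against each original: 5265 mod 16 = 1, 5265 mod 7 = 1, 5265 mod 11 = 7, 5265 mod 5 = 0.

x ≡ 5265 (mod 6160).


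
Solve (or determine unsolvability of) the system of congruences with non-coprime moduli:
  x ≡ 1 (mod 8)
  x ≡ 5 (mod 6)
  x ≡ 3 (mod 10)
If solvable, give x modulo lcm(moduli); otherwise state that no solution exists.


Moduli 8, 6, 10 are not pairwise coprime, so CRT works modulo lcm(m_i) when all pairwise compatibility conditions hold.
Pairwise compatibility: gcd(m_i, m_j) must divide a_i - a_j for every pair.
Merge one congruence at a time:
  Start: x ≡ 1 (mod 8).
  Combine with x ≡ 5 (mod 6): gcd(8, 6) = 2; 5 - 1 = 4, which IS divisible by 2, so compatible.
    Write x = 1 + 8·t and substitute into x ≡ 5 (mod 6): 8·t ≡ 5 − 1 = 4 (mod 6).
    Divide the congruence (and modulus) by g = 2: 4·t ≡ 2 (mod 3).
    Reduce coefficients mod 3: 1·t ≡ 2 (mod 3).
    So t ≡ 2 (mod 3).
    Then x = 1 + 8·2 = 17, valid modulo lcm(8, 6) = 24: x ≡ 17 (mod 24).
  Combine with x ≡ 3 (mod 10): gcd(24, 10) = 2; 3 - 17 = -14, which IS divisible by 2, so compatible.
    Write x = 17 + 24·t and substitute into x ≡ 3 (mod 10): 24·t ≡ 3 − 17 = -14 (mod 10).
    Divide the congruence (and modulus) by g = 2: 12·t ≡ -7 (mod 5).
    Reduce coefficients mod 5: 2·t ≡ 3 (mod 5).
    The inverse of 2 mod 5 is 3 (since 2·3 = 6 = 1·5 + 1), so t ≡ 3·3 = 9 ≡ 4 (mod 5).
    Then x = 17 + 24·4 = 113, valid modulo lcm(24, 10) = 120: x ≡ 113 (mod 120).
Verify: 113 mod 8 = 1, 113 mod 6 = 5, 113 mod 10 = 3.

x ≡ 113 (mod 120).


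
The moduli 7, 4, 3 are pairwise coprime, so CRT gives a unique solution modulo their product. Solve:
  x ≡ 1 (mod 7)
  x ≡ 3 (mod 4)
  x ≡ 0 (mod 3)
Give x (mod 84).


Moduli 7, 4, 3 are pairwise coprime; by CRT there is a unique solution modulo M = 7 · 4 · 3 = 84.
Solve pairwise, accumulating the modulus:
  Start with x ≡ 1 (mod 7).
  Combine with x ≡ 3 (mod 4): since gcd(7, 4) = 1, we get a unique residue mod 28.
    Write x = 1 + 7·t and substitute into x ≡ 3 (mod 4): 7·t ≡ 3 − 1 = 2 (mod 4).
    Reduce coefficients mod 4: 3·t ≡ 2 (mod 4).
    The inverse of 3 mod 4 is 3 (since 3·3 = 9 = 2·4 + 1), so t ≡ 3·2 = 6 ≡ 2 (mod 4).
    Then x = 1 + 7·2 = 15, valid modulo lcm(7, 4) = 28: x ≡ 15 (mod 28).
  Combine with x ≡ 0 (mod 3): since gcd(28, 3) = 1, we get a unique residue mod 84.
    Write x = 15 + 28·t and substitute into x ≡ 0 (mod 3): 28·t ≡ 0 − 15 = -15 (mod 3).
    Reduce coefficients mod 3: 1·t ≡ 0 (mod 3).
    So t ≡ 0 (mod 3).
    Then x = 15 + 28·0 = 15, valid modulo lcm(28, 3) = 84: x ≡ 15 (mod 84).
Verify: 15 mod 7 = 1 ✓, 15 mod 4 = 3 ✓, 15 mod 3 = 0 ✓.

x ≡ 15 (mod 84).


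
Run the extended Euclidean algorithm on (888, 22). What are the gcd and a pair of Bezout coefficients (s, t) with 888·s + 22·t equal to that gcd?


Euclidean algorithm on (888, 22) — divide until remainder is 0:
  888 = 40 · 22 + 8
  22 = 2 · 8 + 6
  8 = 1 · 6 + 2
  6 = 3 · 2 + 0
gcd(888, 22) = 2.
Track Bezout coefficients alongside the remainders: start with r₀ = 888 = a·1 + b·0 (s = 1, t = 0) and r₁ = 22 = a·0 + b·1 (s = 0, t = 1); each new remainder r_{k+1} = r_{k-1} − q_k·r_k inherits s_{k+1} = s_{k-1} − q_k·s_k, t_{k+1} = t_{k-1} − q_k·t_k, so r_k = a·s_k + b·t_k at every step:
  q = 40: r = 8, s = 1 − 40·0 = 1, t = 0 − 40·1 = -40  (check: 888·1 + 22·(-40) = 8)
  q = 2: r = 6, s = 0 − 2·1 = -2, t = 1 − 2·(-40) = 81  (check: 888·(-2) + 22·81 = 6)
  q = 1: r = 2, s = 1 − 1·(-2) = 3, t = -40 − 1·81 = -121  (check: 888·3 + 22·(-121) = 2)
The row with r = 2 (the gcd) gives the Bezout coefficients s = 3, t = -121.
Result: 888 · (3) + 22 · (-121) = 2.

gcd(888, 22) = 2; s = 3, t = -121 (check: 888·3 + 22·(-121) = 2).


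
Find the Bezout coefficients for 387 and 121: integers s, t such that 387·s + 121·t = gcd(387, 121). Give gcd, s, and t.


Euclidean algorithm on (387, 121) — divide until remainder is 0:
  387 = 3 · 121 + 24
  121 = 5 · 24 + 1
  24 = 24 · 1 + 0
gcd(387, 121) = 1.
Track Bezout coefficients alongside the remainders: start with r₀ = 387 = a·1 + b·0 (s = 1, t = 0) and r₁ = 121 = a·0 + b·1 (s = 0, t = 1); each new remainder r_{k+1} = r_{k-1} − q_k·r_k inherits s_{k+1} = s_{k-1} − q_k·s_k, t_{k+1} = t_{k-1} − q_k·t_k, so r_k = a·s_k + b·t_k at every step:
  q = 3: r = 24, s = 1 − 3·0 = 1, t = 0 − 3·1 = -3  (check: 387·1 + 121·(-3) = 24)
  q = 5: r = 1, s = 0 − 5·1 = -5, t = 1 − 5·(-3) = 16  (check: 387·(-5) + 121·16 = 1)
The row with r = 1 (the gcd) gives the Bezout coefficients s = -5, t = 16.
Result: 387 · (-5) + 121 · (16) = 1.

gcd(387, 121) = 1; s = -5, t = 16 (check: 387·(-5) + 121·16 = 1).


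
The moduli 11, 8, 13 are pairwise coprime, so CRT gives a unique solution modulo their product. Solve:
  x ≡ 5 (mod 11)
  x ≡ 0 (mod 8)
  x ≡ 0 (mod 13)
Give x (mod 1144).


Moduli 11, 8, 13 are pairwise coprime; by CRT there is a unique solution modulo M = 11 · 8 · 13 = 1144.
Solve pairwise, accumulating the modulus:
  Start with x ≡ 5 (mod 11).
  Combine with x ≡ 0 (mod 8): since gcd(11, 8) = 1, we get a unique residue mod 88.
    Write x = 5 + 11·t and substitute into x ≡ 0 (mod 8): 11·t ≡ 0 − 5 = -5 (mod 8).
    Reduce coefficients mod 8: 3·t ≡ 3 (mod 8).
    The inverse of 3 mod 8 is 3 (since 3·3 = 9 = 1·8 + 1), so t ≡ 3·3 = 9 ≡ 1 (mod 8).
    Then x = 5 + 11·1 = 16, valid modulo lcm(11, 8) = 88: x ≡ 16 (mod 88).
  Combine with x ≡ 0 (mod 13): since gcd(88, 13) = 1, we get a unique residue mod 1144.
    Write x = 16 + 88·t and substitute into x ≡ 0 (mod 13): 88·t ≡ 0 − 16 = -16 (mod 13).
    Reduce coefficients mod 13: 10·t ≡ 10 (mod 13).
    The inverse of 10 mod 13 is 4 (since 10·4 = 40 = 3·13 + 1), so t ≡ 4·10 = 40 ≡ 1 (mod 13).
    Then x = 16 + 88·1 = 104, valid modulo lcm(88, 13) = 1144: x ≡ 104 (mod 1144).
Verify: 104 mod 11 = 5 ✓, 104 mod 8 = 0 ✓, 104 mod 13 = 0 ✓.

x ≡ 104 (mod 1144).
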